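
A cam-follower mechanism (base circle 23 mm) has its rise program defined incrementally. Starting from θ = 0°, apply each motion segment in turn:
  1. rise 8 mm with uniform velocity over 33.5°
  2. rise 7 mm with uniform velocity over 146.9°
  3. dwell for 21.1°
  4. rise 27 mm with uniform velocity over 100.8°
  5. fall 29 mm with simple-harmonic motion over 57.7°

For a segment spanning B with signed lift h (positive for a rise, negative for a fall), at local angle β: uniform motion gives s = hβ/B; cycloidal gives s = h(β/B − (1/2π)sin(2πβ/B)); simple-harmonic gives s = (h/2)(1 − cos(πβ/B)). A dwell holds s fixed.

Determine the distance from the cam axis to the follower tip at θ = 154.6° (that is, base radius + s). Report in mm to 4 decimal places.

seg 1 [0°–33.5°] uniform, h=8: full span → s += 8 → s = 8.0000
seg 2 [33.5°–180.4°] uniform, h=7: θ=154.6° here. β=121.1, B=146.9. 7·121.1/146.9 = 5.7706 → s = 13.7706
radial distance = base radius + s = 23 + 13.7706 = 36.7706

36.7706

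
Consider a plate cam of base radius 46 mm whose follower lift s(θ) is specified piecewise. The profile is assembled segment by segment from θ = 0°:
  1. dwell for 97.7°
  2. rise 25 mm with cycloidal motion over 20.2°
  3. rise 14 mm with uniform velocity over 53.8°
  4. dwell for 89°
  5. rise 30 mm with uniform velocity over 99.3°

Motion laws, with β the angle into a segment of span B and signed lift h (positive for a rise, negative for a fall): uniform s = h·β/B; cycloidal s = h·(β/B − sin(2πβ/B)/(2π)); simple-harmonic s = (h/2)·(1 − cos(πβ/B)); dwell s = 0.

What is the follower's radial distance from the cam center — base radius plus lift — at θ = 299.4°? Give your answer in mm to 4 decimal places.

seg 1 [0°–97.7°] dwell: s stays 0.0000
seg 2 [97.7°–117.9°] cycloidal, h=25: full span → s += 25 → s = 25.0000
seg 3 [117.9°–171.7°] uniform, h=14: full span → s += 14 → s = 39.0000
seg 4 [171.7°–260.7°] dwell: s stays 39.0000
seg 5 [260.7°–360°] uniform, h=30: θ=299.4° here. β=38.7, B=99.3. 30·38.7/99.3 = 11.6918 → s = 50.6918
radial distance = base radius + s = 46 + 50.6918 = 96.6918

96.6918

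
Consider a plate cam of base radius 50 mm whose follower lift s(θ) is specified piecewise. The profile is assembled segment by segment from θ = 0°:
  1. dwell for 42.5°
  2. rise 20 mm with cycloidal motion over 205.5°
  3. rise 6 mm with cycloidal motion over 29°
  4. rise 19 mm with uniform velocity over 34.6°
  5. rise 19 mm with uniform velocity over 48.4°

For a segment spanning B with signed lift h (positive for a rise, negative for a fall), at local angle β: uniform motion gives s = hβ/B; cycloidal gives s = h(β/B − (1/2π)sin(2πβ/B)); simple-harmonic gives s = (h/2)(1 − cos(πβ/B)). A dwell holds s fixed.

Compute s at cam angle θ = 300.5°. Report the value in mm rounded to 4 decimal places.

seg 1 [0°–42.5°] dwell: s stays 0.0000
seg 2 [42.5°–248°] cycloidal, h=20: full span → s += 20 → s = 20.0000
seg 3 [248°–277°] cycloidal, h=6: full span → s += 6 → s = 26.0000
seg 4 [277°–311.6°] uniform, h=19: θ=300.5° here. β=23.5, B=34.6. 19·23.5/34.6 = 12.9046 → s = 38.9046

38.9046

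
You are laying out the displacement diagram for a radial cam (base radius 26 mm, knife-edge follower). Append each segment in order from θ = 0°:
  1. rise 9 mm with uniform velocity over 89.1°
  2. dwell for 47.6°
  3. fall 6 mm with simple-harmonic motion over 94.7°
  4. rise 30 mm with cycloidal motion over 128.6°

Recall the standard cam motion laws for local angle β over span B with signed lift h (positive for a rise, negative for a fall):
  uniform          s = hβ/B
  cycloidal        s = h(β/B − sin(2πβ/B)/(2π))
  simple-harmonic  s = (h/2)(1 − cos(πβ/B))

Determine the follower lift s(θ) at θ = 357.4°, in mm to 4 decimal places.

seg 1 [0°–89.1°] uniform, h=9: full span → s += 9 → s = 9.0000
seg 2 [89.1°–136.7°] dwell: s stays 9.0000
seg 3 [136.7°–231.4°] simple-harmonic, h=-6: full span → s += -6 → s = 3.0000
seg 4 [231.4°–360°] cycloidal, h=30: θ=357.4° here. β=126, B=128.6. 30·(0.9798 − sin(2π·0.9798)/(2π)) = 29.9984 → s = 32.9984

32.9984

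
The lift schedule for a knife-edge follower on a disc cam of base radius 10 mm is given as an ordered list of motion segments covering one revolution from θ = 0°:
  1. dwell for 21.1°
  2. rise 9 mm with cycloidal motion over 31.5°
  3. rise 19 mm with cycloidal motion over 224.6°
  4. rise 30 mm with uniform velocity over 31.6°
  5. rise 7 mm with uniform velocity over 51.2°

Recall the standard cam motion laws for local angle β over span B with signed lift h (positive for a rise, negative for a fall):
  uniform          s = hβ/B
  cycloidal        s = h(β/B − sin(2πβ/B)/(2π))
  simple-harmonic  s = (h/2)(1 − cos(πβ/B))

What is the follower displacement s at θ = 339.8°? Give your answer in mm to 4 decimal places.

seg 1 [0°–21.1°] dwell: s stays 0.0000
seg 2 [21.1°–52.6°] cycloidal, h=9: full span → s += 9 → s = 9.0000
seg 3 [52.6°–277.2°] cycloidal, h=19: full span → s += 19 → s = 28.0000
seg 4 [277.2°–308.8°] uniform, h=30: full span → s += 30 → s = 58.0000
seg 5 [308.8°–360°] uniform, h=7: θ=339.8° here. β=31, B=51.2. 7·31/51.2 = 4.2383 → s = 62.2383

62.2383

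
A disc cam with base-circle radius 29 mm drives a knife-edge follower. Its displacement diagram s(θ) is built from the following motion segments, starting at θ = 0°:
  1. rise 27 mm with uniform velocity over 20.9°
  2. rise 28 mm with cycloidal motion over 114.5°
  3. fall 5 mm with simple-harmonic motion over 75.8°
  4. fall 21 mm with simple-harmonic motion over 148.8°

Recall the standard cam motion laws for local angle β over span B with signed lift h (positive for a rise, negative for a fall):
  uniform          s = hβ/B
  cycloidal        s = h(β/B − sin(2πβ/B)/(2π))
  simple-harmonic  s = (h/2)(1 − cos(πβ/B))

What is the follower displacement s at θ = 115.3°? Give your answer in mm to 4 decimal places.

seg 1 [0°–20.9°] uniform, h=27: full span → s += 27 → s = 27.0000
seg 2 [20.9°–135.4°] cycloidal, h=28: θ=115.3° here. β=94.4, B=114.5. 28·(0.8245 − sin(2π·0.8245)/(2π)) = 27.0623 → s = 54.0623

54.0623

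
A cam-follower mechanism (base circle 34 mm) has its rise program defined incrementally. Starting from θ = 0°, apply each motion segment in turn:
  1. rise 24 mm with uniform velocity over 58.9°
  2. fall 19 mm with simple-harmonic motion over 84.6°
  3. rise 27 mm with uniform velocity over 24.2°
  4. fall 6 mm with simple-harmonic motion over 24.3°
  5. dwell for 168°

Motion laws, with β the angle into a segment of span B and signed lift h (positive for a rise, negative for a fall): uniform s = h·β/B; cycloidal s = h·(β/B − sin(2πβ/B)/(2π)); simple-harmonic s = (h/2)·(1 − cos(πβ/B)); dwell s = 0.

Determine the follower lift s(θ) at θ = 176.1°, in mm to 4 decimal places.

seg 1 [0°–58.9°] uniform, h=24: full span → s += 24 → s = 24.0000
seg 2 [58.9°–143.5°] simple-harmonic, h=-19: full span → s += -19 → s = 5.0000
seg 3 [143.5°–167.7°] uniform, h=27: full span → s += 27 → s = 32.0000
seg 4 [167.7°–192°] simple-harmonic, h=-6: θ=176.1° here. β=8.4, B=24.3. -6/2·(1 − cos(π·0.3457)) = -1.6019 → s = 30.3981

30.3981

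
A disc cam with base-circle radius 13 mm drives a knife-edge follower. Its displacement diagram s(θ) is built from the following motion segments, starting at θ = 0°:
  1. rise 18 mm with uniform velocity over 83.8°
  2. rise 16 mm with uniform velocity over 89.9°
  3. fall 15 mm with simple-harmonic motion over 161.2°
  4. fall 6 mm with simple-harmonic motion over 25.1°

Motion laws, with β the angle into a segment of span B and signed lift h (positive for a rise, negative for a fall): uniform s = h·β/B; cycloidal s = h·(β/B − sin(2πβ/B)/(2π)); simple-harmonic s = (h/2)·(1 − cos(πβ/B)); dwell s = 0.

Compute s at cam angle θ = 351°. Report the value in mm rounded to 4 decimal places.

seg 1 [0°–83.8°] uniform, h=18: full span → s += 18 → s = 18.0000
seg 2 [83.8°–173.7°] uniform, h=16: full span → s += 16 → s = 34.0000
seg 3 [173.7°–334.9°] simple-harmonic, h=-15: full span → s += -15 → s = 19.0000
seg 4 [334.9°–360°] simple-harmonic, h=-6: θ=351° here. β=16.1, B=25.1. -6/2·(1 − cos(π·0.6414)) = -4.2896 → s = 14.7104

14.7104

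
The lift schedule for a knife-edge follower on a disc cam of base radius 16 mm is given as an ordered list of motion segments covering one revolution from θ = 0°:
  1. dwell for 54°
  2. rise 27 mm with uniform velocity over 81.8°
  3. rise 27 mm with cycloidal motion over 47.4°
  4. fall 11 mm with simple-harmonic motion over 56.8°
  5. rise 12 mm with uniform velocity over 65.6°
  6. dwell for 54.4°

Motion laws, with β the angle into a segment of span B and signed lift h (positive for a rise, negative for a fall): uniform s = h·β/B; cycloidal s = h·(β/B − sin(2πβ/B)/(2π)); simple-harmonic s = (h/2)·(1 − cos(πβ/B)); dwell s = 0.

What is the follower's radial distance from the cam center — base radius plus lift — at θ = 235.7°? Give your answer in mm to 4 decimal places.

seg 1 [0°–54°] dwell: s stays 0.0000
seg 2 [54°–135.8°] uniform, h=27: full span → s += 27 → s = 27.0000
seg 3 [135.8°–183.2°] cycloidal, h=27: full span → s += 27 → s = 54.0000
seg 4 [183.2°–240°] simple-harmonic, h=-11: θ=235.7° here. β=52.5, B=56.8. -11/2·(1 − cos(π·0.9243)) = -10.8452 → s = 43.1548
radial distance = base radius + s = 16 + 43.1548 = 59.1548

59.1548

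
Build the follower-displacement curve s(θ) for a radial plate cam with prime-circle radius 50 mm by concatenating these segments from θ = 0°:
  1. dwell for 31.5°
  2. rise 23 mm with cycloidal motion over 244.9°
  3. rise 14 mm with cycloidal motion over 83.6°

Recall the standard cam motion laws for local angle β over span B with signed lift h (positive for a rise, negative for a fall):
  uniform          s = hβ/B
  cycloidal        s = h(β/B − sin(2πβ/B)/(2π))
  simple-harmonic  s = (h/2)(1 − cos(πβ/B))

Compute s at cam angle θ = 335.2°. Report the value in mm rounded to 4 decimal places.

seg 1 [0°–31.5°] dwell: s stays 0.0000
seg 2 [31.5°–276.4°] cycloidal, h=23: full span → s += 23 → s = 23.0000
seg 3 [276.4°–360°] cycloidal, h=14: θ=335.2° here. β=58.8, B=83.6. 14·(0.7033 − sin(2π·0.7033)/(2π)) = 11.9800 → s = 34.9800

34.9800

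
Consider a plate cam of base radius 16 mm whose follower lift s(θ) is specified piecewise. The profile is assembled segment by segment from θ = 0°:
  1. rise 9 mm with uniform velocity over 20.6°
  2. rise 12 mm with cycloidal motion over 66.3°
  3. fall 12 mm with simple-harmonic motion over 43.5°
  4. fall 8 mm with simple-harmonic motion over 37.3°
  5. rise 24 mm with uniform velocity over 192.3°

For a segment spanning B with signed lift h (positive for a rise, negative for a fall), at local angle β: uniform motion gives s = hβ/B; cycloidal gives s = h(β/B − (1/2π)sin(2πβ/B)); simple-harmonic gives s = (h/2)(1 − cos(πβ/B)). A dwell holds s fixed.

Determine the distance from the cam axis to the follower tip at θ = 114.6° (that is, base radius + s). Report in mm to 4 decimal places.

seg 1 [0°–20.6°] uniform, h=9: full span → s += 9 → s = 9.0000
seg 2 [20.6°–86.9°] cycloidal, h=12: full span → s += 12 → s = 21.0000
seg 3 [86.9°–130.4°] simple-harmonic, h=-12: θ=114.6° here. β=27.7, B=43.5. -12/2·(1 − cos(π·0.6368)) = -8.4997 → s = 12.5003
radial distance = base radius + s = 16 + 12.5003 = 28.5003

28.5003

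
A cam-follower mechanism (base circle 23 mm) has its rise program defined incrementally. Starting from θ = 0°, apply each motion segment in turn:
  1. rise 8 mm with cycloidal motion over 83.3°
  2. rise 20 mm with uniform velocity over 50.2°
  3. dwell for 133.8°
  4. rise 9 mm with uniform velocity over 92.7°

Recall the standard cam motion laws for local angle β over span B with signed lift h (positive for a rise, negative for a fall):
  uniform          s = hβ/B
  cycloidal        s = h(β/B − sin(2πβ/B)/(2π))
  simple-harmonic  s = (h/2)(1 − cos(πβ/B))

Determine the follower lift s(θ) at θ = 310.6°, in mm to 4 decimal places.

seg 1 [0°–83.3°] cycloidal, h=8: full span → s += 8 → s = 8.0000
seg 2 [83.3°–133.5°] uniform, h=20: full span → s += 20 → s = 28.0000
seg 3 [133.5°–267.3°] dwell: s stays 28.0000
seg 4 [267.3°–360°] uniform, h=9: θ=310.6° here. β=43.3, B=92.7. 9·43.3/92.7 = 4.2039 → s = 32.2039

32.2039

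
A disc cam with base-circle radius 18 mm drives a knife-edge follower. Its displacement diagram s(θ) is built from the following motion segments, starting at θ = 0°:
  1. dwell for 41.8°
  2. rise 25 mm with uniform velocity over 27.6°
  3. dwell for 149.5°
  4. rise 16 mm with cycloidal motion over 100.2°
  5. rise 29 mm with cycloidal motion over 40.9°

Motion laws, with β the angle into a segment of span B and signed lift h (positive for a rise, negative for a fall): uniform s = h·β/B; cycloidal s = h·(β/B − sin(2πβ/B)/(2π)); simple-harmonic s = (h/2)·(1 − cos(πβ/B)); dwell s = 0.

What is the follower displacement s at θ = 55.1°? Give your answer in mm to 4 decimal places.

seg 1 [0°–41.8°] dwell: s stays 0.0000
seg 2 [41.8°–69.4°] uniform, h=25: θ=55.1° here. β=13.3, B=27.6. 25·13.3/27.6 = 12.0471 → s = 12.0471

12.0471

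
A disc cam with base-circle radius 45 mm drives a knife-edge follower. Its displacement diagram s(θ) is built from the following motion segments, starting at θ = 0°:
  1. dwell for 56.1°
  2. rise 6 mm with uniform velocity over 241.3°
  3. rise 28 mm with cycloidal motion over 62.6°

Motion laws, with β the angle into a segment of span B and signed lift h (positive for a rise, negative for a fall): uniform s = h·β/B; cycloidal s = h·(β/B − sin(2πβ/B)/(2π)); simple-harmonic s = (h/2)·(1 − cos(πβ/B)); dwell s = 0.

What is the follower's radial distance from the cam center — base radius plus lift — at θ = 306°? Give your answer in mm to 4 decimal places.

seg 1 [0°–56.1°] dwell: s stays 0.0000
seg 2 [56.1°–297.4°] uniform, h=6: full span → s += 6 → s = 6.0000
seg 3 [297.4°–360°] cycloidal, h=28: θ=306° here. β=8.6, B=62.6. 28·(0.1374 − sin(2π·0.1374)/(2π)) = 0.4602 → s = 6.4602
radial distance = base radius + s = 45 + 6.4602 = 51.4602

51.4602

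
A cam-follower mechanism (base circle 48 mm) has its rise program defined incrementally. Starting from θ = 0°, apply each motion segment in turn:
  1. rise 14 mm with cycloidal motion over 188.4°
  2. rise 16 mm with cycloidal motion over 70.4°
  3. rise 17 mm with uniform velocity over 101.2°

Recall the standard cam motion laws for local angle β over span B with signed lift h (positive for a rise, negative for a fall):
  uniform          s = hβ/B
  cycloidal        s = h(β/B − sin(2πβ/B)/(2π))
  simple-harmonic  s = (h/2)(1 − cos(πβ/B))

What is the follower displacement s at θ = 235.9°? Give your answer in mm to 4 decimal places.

seg 1 [0°–188.4°] cycloidal, h=14: full span → s += 14 → s = 14.0000
seg 2 [188.4°–258.8°] cycloidal, h=16: θ=235.9° here. β=47.5, B=70.4. 16·(0.6747 − sin(2π·0.6747)/(2π)) = 13.0623 → s = 27.0623

27.0623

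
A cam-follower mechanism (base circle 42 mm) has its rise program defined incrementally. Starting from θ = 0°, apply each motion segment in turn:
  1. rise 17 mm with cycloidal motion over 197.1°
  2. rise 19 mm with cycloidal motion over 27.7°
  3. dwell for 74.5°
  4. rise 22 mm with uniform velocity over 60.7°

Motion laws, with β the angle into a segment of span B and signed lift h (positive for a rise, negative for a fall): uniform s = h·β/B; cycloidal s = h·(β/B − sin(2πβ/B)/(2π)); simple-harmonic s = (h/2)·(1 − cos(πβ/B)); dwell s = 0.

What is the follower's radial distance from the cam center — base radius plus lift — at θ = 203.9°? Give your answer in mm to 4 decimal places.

seg 1 [0°–197.1°] cycloidal, h=17: full span → s += 17 → s = 17.0000
seg 2 [197.1°–224.8°] cycloidal, h=19: θ=203.9° here. β=6.8, B=27.7. 19·(0.2455 − sin(2π·0.2455)/(2π)) = 1.6415 → s = 18.6415
radial distance = base radius + s = 42 + 18.6415 = 60.6415

60.6415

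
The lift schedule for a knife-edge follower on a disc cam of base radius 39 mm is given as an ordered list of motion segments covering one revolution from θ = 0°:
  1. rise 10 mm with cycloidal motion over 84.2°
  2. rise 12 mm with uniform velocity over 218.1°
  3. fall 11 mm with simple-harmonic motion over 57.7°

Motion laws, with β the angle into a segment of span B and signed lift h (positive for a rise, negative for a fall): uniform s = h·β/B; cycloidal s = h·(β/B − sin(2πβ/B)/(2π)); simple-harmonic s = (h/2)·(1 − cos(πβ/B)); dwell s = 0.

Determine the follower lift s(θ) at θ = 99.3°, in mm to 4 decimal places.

seg 1 [0°–84.2°] cycloidal, h=10: full span → s += 10 → s = 10.0000
seg 2 [84.2°–302.3°] uniform, h=12: θ=99.3° here. β=15.1, B=218.1. 12·15.1/218.1 = 0.8308 → s = 10.8308

10.8308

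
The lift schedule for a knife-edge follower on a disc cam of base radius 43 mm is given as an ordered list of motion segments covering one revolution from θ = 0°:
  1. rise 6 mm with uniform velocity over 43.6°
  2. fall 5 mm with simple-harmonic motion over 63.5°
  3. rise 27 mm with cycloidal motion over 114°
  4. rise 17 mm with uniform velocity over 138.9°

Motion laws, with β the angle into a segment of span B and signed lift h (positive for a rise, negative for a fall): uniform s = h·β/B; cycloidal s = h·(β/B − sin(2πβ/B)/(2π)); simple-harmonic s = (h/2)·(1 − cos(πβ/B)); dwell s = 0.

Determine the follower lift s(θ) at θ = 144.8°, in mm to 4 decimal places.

seg 1 [0°–43.6°] uniform, h=6: full span → s += 6 → s = 6.0000
seg 2 [43.6°–107.1°] simple-harmonic, h=-5: full span → s += -5 → s = 1.0000
seg 3 [107.1°–221.1°] cycloidal, h=27: θ=144.8° here. β=37.7, B=114. 27·(0.3307 − sin(2π·0.3307)/(2π)) = 5.1725 → s = 6.1725

6.1725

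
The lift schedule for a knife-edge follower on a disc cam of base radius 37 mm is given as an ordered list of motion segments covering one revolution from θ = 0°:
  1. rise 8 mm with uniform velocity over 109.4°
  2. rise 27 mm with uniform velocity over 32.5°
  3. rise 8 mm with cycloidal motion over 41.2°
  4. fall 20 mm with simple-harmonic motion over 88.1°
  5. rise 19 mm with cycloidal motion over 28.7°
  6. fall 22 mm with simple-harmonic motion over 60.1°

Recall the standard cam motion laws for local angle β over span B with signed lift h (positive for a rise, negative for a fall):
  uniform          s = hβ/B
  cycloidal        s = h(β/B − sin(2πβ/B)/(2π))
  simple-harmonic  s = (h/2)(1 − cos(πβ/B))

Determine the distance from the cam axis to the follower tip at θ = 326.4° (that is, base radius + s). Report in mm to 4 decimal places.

seg 1 [0°–109.4°] uniform, h=8: full span → s += 8 → s = 8.0000
seg 2 [109.4°–141.9°] uniform, h=27: full span → s += 27 → s = 35.0000
seg 3 [141.9°–183.1°] cycloidal, h=8: full span → s += 8 → s = 43.0000
seg 4 [183.1°–271.2°] simple-harmonic, h=-20: full span → s += -20 → s = 23.0000
seg 5 [271.2°–299.9°] cycloidal, h=19: full span → s += 19 → s = 42.0000
seg 6 [299.9°–360°] simple-harmonic, h=-22: θ=326.4° here. β=26.5, B=60.1. -22/2·(1 − cos(π·0.4409)) = -8.9704 → s = 33.0296
radial distance = base radius + s = 37 + 33.0296 = 70.0296

70.0296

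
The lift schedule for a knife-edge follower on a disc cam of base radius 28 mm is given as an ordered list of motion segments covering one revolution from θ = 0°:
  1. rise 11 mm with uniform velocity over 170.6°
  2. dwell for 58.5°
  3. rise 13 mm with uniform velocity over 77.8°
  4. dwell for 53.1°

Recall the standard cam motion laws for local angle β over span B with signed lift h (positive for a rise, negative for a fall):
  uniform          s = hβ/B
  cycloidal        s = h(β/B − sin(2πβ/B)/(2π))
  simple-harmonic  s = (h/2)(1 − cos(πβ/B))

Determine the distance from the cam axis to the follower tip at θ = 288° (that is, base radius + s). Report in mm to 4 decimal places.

seg 1 [0°–170.6°] uniform, h=11: full span → s += 11 → s = 11.0000
seg 2 [170.6°–229.1°] dwell: s stays 11.0000
seg 3 [229.1°–306.9°] uniform, h=13: θ=288° here. β=58.9, B=77.8. 13·58.9/77.8 = 9.8419 → s = 20.8419
radial distance = base radius + s = 28 + 20.8419 = 48.8419

48.8419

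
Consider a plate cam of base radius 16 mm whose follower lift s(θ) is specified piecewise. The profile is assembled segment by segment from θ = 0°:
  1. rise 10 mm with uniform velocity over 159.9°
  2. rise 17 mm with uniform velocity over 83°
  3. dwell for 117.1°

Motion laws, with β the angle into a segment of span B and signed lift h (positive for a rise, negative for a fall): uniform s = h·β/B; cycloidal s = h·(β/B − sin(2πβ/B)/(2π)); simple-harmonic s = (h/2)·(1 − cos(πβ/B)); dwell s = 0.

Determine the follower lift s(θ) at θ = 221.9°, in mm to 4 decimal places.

seg 1 [0°–159.9°] uniform, h=10: full span → s += 10 → s = 10.0000
seg 2 [159.9°–242.9°] uniform, h=17: θ=221.9° here. β=62, B=83. 17·62/83 = 12.6988 → s = 22.6988

22.6988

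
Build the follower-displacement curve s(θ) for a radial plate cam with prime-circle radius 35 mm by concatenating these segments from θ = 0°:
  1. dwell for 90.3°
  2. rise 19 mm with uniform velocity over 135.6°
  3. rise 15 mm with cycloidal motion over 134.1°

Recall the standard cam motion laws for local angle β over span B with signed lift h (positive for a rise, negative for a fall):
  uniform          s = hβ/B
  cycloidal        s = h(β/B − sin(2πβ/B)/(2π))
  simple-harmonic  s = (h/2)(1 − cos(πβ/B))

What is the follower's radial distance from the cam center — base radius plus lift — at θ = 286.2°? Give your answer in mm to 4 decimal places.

seg 1 [0°–90.3°] dwell: s stays 0.0000
seg 2 [90.3°–225.9°] uniform, h=19: full span → s += 19 → s = 19.0000
seg 3 [225.9°–360°] cycloidal, h=15: θ=286.2° here. β=60.3, B=134.1. 15·(0.4497 − sin(2π·0.4497)/(2π)) = 6.0025 → s = 25.0025
radial distance = base radius + s = 35 + 25.0025 = 60.0025

60.0025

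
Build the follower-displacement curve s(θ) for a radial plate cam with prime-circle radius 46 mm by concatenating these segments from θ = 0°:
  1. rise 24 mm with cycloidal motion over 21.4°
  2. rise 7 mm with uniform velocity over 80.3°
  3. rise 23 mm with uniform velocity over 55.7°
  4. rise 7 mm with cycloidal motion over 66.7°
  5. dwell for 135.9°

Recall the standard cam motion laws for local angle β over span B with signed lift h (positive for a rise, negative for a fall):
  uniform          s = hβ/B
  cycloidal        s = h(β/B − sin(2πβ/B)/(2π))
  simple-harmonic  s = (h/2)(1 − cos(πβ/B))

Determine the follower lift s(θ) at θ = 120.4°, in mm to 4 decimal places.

seg 1 [0°–21.4°] cycloidal, h=24: full span → s += 24 → s = 24.0000
seg 2 [21.4°–101.7°] uniform, h=7: full span → s += 7 → s = 31.0000
seg 3 [101.7°–157.4°] uniform, h=23: θ=120.4° here. β=18.7, B=55.7. 23·18.7/55.7 = 7.7217 → s = 38.7217

38.7217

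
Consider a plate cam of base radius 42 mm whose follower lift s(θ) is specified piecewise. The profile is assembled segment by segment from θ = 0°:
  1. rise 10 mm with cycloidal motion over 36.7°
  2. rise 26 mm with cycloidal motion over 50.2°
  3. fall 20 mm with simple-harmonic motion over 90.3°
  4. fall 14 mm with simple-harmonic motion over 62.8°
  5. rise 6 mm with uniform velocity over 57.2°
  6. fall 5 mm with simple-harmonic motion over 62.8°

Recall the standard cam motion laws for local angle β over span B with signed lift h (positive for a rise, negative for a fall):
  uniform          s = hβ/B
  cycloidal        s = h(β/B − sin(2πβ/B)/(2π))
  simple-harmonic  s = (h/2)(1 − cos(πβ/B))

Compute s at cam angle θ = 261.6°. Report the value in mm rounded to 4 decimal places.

seg 1 [0°–36.7°] cycloidal, h=10: full span → s += 10 → s = 10.0000
seg 2 [36.7°–86.9°] cycloidal, h=26: full span → s += 26 → s = 36.0000
seg 3 [86.9°–177.2°] simple-harmonic, h=-20: full span → s += -20 → s = 16.0000
seg 4 [177.2°–240°] simple-harmonic, h=-14: full span → s += -14 → s = 2.0000
seg 5 [240°–297.2°] uniform, h=6: θ=261.6° here. β=21.6, B=57.2. 6·21.6/57.2 = 2.2657 → s = 4.2657

4.2657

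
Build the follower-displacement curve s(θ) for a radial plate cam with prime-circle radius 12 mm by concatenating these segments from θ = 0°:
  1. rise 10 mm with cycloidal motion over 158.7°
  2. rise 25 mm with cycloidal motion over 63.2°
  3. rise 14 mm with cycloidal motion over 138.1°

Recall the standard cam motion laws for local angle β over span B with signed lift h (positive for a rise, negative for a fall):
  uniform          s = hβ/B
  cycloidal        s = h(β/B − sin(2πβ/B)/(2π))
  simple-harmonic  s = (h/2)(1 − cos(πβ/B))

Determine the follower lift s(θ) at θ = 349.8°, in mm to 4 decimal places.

seg 1 [0°–158.7°] cycloidal, h=10: full span → s += 10 → s = 10.0000
seg 2 [158.7°–221.9°] cycloidal, h=25: full span → s += 25 → s = 35.0000
seg 3 [221.9°–360°] cycloidal, h=14: θ=349.8° here. β=127.9, B=138.1. 14·(0.9261 − sin(2π·0.9261)/(2π)) = 13.9633 → s = 48.9633

48.9633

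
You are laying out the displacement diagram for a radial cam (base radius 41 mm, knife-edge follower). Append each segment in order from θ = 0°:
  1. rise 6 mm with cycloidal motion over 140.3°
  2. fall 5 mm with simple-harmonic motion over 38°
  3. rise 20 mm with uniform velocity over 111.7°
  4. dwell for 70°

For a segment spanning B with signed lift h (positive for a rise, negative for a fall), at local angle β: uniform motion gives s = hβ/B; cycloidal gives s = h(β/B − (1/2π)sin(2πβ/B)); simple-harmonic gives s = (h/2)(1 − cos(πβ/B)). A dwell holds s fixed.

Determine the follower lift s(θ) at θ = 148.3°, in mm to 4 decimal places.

seg 1 [0°–140.3°] cycloidal, h=6: full span → s += 6 → s = 6.0000
seg 2 [140.3°–178.3°] simple-harmonic, h=-5: θ=148.3° here. β=8, B=38. -5/2·(1 − cos(π·0.2105)) = -0.5271 → s = 5.4729

5.4729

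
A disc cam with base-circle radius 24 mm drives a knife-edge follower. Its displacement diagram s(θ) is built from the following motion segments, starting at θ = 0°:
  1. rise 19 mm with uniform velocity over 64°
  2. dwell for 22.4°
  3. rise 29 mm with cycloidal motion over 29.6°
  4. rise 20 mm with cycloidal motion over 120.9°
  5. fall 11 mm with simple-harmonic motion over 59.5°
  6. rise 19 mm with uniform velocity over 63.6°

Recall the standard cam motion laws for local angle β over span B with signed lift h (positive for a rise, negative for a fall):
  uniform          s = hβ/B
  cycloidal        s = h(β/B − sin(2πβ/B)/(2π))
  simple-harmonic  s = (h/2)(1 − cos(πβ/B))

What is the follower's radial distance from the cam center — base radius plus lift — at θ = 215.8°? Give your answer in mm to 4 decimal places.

seg 1 [0°–64°] uniform, h=19: full span → s += 19 → s = 19.0000
seg 2 [64°–86.4°] dwell: s stays 19.0000
seg 3 [86.4°–116°] cycloidal, h=29: full span → s += 29 → s = 48.0000
seg 4 [116°–236.9°] cycloidal, h=20: θ=215.8° here. β=99.8, B=120.9. 20·(0.8255 − sin(2π·0.8255)/(2π)) = 19.3413 → s = 67.3413
radial distance = base radius + s = 24 + 67.3413 = 91.3413

91.3413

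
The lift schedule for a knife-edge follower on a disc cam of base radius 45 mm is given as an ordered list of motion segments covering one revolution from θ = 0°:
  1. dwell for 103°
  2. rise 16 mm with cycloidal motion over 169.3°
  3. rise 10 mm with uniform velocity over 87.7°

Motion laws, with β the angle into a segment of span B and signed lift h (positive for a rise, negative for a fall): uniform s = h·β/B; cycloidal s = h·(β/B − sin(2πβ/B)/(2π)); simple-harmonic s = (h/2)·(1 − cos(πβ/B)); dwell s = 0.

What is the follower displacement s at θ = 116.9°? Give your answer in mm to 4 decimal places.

seg 1 [0°–103°] dwell: s stays 0.0000
seg 2 [103°–272.3°] cycloidal, h=16: θ=116.9° here. β=13.9, B=169.3. 16·(0.0821 − sin(2π·0.0821)/(2π)) = 0.0575 → s = 0.0575

0.0575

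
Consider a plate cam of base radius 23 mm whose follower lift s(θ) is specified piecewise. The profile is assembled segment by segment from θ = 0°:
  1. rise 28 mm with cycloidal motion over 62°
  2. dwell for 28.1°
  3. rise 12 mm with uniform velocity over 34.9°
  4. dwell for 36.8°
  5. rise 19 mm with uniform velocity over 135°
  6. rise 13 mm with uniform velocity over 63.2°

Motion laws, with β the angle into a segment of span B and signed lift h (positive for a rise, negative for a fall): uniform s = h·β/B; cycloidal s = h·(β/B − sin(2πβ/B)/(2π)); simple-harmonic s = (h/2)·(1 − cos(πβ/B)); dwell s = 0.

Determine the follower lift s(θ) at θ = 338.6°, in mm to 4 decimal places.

seg 1 [0°–62°] cycloidal, h=28: full span → s += 28 → s = 28.0000
seg 2 [62°–90.1°] dwell: s stays 28.0000
seg 3 [90.1°–125°] uniform, h=12: full span → s += 12 → s = 40.0000
seg 4 [125°–161.8°] dwell: s stays 40.0000
seg 5 [161.8°–296.8°] uniform, h=19: full span → s += 19 → s = 59.0000
seg 6 [296.8°–360°] uniform, h=13: θ=338.6° here. β=41.8, B=63.2. 13·41.8/63.2 = 8.5981 → s = 67.5981

67.5981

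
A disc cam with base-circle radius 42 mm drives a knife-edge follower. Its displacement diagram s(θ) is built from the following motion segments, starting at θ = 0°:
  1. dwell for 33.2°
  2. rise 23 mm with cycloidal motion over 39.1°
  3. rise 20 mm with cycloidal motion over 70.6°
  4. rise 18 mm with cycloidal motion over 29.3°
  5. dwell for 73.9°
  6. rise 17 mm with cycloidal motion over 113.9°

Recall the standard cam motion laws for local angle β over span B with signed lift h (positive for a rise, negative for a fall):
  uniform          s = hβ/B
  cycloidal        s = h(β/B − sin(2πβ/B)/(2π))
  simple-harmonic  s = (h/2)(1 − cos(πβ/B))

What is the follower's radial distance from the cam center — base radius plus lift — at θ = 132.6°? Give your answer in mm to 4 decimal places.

seg 1 [0°–33.2°] dwell: s stays 0.0000
seg 2 [33.2°–72.3°] cycloidal, h=23: full span → s += 23 → s = 23.0000
seg 3 [72.3°–142.9°] cycloidal, h=20: θ=132.6° here. β=60.3, B=70.6. 20·(0.8541 − sin(2π·0.8541)/(2π)) = 19.6082 → s = 42.6082
radial distance = base radius + s = 42 + 42.6082 = 84.6082

84.6082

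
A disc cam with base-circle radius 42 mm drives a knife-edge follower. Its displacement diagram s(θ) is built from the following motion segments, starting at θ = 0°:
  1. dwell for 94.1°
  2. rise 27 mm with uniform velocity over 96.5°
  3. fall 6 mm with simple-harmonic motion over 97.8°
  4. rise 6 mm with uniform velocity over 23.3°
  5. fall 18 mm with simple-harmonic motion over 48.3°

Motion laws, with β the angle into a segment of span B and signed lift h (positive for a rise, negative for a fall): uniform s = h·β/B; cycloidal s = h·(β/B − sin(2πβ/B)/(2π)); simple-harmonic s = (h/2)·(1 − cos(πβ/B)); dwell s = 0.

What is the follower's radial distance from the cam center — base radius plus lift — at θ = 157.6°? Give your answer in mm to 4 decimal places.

seg 1 [0°–94.1°] dwell: s stays 0.0000
seg 2 [94.1°–190.6°] uniform, h=27: θ=157.6° here. β=63.5, B=96.5. 27·63.5/96.5 = 17.7668 → s = 17.7668
radial distance = base radius + s = 42 + 17.7668 = 59.7668

59.7668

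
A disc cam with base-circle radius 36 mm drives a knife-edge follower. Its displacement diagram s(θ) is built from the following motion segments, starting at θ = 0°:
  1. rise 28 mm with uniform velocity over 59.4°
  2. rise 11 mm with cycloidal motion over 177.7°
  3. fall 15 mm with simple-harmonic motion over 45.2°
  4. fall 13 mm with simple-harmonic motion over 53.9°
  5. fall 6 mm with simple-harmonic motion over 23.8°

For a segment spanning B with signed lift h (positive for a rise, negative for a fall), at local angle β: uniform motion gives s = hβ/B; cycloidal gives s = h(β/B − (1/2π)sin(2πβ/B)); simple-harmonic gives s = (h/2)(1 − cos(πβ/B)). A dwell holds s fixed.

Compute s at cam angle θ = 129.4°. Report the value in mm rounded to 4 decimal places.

seg 1 [0°–59.4°] uniform, h=28: full span → s += 28 → s = 28.0000
seg 2 [59.4°–237.1°] cycloidal, h=11: θ=129.4° here. β=70, B=177.7. 11·(0.3939 − sin(2π·0.3939)/(2π)) = 3.2508 → s = 31.2508

31.2508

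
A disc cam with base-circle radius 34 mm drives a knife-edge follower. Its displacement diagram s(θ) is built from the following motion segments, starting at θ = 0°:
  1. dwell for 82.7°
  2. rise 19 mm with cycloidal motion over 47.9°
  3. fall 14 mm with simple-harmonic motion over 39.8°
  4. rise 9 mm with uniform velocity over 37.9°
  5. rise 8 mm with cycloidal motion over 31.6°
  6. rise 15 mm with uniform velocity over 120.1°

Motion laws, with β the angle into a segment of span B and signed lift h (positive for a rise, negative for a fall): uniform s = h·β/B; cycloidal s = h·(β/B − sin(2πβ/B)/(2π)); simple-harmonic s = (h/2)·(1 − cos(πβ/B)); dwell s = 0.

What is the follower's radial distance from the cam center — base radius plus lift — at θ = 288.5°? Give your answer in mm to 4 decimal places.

seg 1 [0°–82.7°] dwell: s stays 0.0000
seg 2 [82.7°–130.6°] cycloidal, h=19: full span → s += 19 → s = 19.0000
seg 3 [130.6°–170.4°] simple-harmonic, h=-14: full span → s += -14 → s = 5.0000
seg 4 [170.4°–208.3°] uniform, h=9: full span → s += 9 → s = 14.0000
seg 5 [208.3°–239.9°] cycloidal, h=8: full span → s += 8 → s = 22.0000
seg 6 [239.9°–360°] uniform, h=15: θ=288.5° here. β=48.6, B=120.1. 15·48.6/120.1 = 6.0699 → s = 28.0699
radial distance = base radius + s = 34 + 28.0699 = 62.0699

62.0699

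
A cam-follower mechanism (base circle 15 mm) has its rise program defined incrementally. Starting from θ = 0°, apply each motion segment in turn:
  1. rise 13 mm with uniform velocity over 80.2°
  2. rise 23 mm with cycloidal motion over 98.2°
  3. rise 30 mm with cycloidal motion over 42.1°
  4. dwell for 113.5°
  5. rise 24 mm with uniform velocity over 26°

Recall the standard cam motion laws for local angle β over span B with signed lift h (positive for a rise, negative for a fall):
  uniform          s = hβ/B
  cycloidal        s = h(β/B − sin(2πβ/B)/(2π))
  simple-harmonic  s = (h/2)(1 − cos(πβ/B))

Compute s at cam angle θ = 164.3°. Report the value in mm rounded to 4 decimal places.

seg 1 [0°–80.2°] uniform, h=13: full span → s += 13 → s = 13.0000
seg 2 [80.2°–178.4°] cycloidal, h=23: θ=164.3° here. β=84.1, B=98.2. 23·(0.8564 − sin(2π·0.8564)/(2π)) = 22.5699 → s = 35.5699

35.5699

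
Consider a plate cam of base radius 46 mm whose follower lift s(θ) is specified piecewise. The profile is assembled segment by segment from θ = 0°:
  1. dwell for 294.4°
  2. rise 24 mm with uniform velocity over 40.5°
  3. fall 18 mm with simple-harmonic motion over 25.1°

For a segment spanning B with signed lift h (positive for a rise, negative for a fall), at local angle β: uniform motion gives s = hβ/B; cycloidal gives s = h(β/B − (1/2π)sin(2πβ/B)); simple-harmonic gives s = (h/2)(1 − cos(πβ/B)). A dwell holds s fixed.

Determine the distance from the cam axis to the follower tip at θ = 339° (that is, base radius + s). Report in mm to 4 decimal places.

seg 1 [0°–294.4°] dwell: s stays 0.0000
seg 2 [294.4°–334.9°] uniform, h=24: full span → s += 24 → s = 24.0000
seg 3 [334.9°–360°] simple-harmonic, h=-18: θ=339° here. β=4.1, B=25.1. -18/2·(1 − cos(π·0.1633)) = -1.1593 → s = 22.8407
radial distance = base radius + s = 46 + 22.8407 = 68.8407

68.8407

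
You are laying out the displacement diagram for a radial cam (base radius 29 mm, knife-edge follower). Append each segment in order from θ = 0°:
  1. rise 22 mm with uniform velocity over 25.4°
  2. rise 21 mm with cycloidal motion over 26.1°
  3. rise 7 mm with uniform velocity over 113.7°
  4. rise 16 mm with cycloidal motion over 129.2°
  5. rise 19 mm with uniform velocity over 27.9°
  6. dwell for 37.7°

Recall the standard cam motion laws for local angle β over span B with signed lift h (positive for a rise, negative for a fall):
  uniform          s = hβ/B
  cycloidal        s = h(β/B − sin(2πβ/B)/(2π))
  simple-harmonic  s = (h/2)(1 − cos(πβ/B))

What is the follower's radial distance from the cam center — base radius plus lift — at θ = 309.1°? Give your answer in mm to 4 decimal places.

seg 1 [0°–25.4°] uniform, h=22: full span → s += 22 → s = 22.0000
seg 2 [25.4°–51.5°] cycloidal, h=21: full span → s += 21 → s = 43.0000
seg 3 [51.5°–165.2°] uniform, h=7: full span → s += 7 → s = 50.0000
seg 4 [165.2°–294.4°] cycloidal, h=16: full span → s += 16 → s = 66.0000
seg 5 [294.4°–322.3°] uniform, h=19: θ=309.1° here. β=14.7, B=27.9. 19·14.7/27.9 = 10.0108 → s = 76.0108
radial distance = base radius + s = 29 + 76.0108 = 105.0108

105.0108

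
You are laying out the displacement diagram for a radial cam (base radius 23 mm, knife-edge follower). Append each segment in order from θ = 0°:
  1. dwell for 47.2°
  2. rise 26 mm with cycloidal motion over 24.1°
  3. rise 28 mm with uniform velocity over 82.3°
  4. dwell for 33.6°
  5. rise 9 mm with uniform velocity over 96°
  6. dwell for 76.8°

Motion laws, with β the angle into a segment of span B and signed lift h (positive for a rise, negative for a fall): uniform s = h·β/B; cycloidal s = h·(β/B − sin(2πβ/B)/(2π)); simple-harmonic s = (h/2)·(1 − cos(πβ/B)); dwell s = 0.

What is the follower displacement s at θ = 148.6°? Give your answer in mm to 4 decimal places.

seg 1 [0°–47.2°] dwell: s stays 0.0000
seg 2 [47.2°–71.3°] cycloidal, h=26: full span → s += 26 → s = 26.0000
seg 3 [71.3°–153.6°] uniform, h=28: θ=148.6° here. β=77.3, B=82.3. 28·77.3/82.3 = 26.2989 → s = 52.2989

52.2989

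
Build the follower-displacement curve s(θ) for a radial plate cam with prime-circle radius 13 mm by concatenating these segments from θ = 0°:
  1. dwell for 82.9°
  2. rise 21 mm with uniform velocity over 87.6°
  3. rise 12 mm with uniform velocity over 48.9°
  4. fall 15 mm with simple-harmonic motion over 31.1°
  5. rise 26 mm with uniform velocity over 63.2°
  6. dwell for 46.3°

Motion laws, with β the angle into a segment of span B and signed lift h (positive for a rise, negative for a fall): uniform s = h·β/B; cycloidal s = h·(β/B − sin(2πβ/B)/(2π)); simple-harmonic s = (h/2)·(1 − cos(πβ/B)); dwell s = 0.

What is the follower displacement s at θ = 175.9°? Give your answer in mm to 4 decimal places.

seg 1 [0°–82.9°] dwell: s stays 0.0000
seg 2 [82.9°–170.5°] uniform, h=21: full span → s += 21 → s = 21.0000
seg 3 [170.5°–219.4°] uniform, h=12: θ=175.9° here. β=5.4, B=48.9. 12·5.4/48.9 = 1.3252 → s = 22.3252

22.3252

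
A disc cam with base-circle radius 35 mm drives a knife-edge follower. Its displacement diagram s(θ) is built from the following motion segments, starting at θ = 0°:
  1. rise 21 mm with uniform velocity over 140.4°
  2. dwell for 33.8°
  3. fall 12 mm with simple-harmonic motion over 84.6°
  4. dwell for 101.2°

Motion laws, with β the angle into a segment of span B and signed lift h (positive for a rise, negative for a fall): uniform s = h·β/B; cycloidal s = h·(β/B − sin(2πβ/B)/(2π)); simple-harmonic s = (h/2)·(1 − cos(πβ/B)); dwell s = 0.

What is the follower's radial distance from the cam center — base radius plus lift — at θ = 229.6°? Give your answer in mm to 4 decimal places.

seg 1 [0°–140.4°] uniform, h=21: full span → s += 21 → s = 21.0000
seg 2 [140.4°–174.2°] dwell: s stays 21.0000
seg 3 [174.2°–258.8°] simple-harmonic, h=-12: θ=229.6° here. β=55.4, B=84.6. -12/2·(1 − cos(π·0.6548)) = -8.8050 → s = 12.1950
radial distance = base radius + s = 35 + 12.1950 = 47.1950

47.1950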